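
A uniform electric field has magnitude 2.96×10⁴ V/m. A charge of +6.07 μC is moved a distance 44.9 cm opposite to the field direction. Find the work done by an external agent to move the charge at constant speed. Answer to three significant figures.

0.0807 J

The potential change for a displacement 44.9 cm opposite to the field direction is ΔV = +Ed = 1.33×10⁴ V.
W_ext = qΔV = 0.0807 J.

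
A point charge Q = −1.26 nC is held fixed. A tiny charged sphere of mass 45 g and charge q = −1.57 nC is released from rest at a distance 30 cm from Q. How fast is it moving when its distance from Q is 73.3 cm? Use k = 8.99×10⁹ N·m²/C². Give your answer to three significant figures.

1.25×10⁻³ m/s

Only the electrostatic force acts, so mechanical energy is conserved: ½mv² = U₁ − U₂ = kQq(1/r₁ − 1/r₂).
U₁ − U₂ = (8.99×10⁹ N·m²/C²)(-1.26×10⁻⁹ C)(-1.57×10⁻⁹ C)(1/0.300 − 1/0.733) = 3.50×10⁻⁸ J.
v = √(2·3.50×10⁻⁸/0.0450) = 1.25×10⁻³ m/s.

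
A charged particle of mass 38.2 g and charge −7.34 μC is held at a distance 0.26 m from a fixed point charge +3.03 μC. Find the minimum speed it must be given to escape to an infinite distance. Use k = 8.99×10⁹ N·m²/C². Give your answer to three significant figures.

6.35 m/s

To just escape, total mechanical energy must reach zero at infinity: ½mv²_min + U = 0, so ½mv²_min = −U = |kQq|/r.
|U| = |kQq|/r = (8.99×10⁹ N·m²/C²)(3.03×10⁻⁶)(7.34×10⁻⁶)/(0.260) = 0.769 J.
v_min = √(2|U|/m) = √(2·0.769/0.0382) = 6.35 m/s.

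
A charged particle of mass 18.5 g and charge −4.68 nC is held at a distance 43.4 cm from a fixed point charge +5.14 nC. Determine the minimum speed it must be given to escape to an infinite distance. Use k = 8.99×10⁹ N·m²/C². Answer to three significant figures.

7.34×10⁻³ m/s

To just escape, total mechanical energy must reach zero at infinity: ½mv²_min + U = 0, so ½mv²_min = −U = |kQq|/r.
|U| = |kQq|/r = (8.99×10⁹ N·m²/C²)(5.14×10⁻⁹)(4.68×10⁻⁹)/(0.434) = 4.98×10⁻⁷ J.
v_min = √(2|U|/m) = √(2·4.98×10⁻⁷/0.0185) = 7.34×10⁻³ m/s.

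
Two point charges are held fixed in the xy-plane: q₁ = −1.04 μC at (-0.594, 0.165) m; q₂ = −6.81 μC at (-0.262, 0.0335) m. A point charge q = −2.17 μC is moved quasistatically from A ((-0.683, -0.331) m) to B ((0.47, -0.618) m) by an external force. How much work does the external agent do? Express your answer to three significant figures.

For quasistatic motion the external work equals the change in potential energy: W_ext = qΔV = q(V_B − V_A).
At A: distances to the source charges are 0.504 m, 0.557 m; V_A = Σ kqᵢ/rᵢ = -1.28×10⁵ V.
At B: distances to the source charges are 1.32 m, 0.980 m; V_B = Σ kqᵢ/rᵢ = -6.96×10⁴ V.
ΔV = V_B − V_A = 5.89×10⁴ V.
W_ext = qΔV = (-2.17×10⁻⁶ C)(5.89×10⁴ V) = -0.128 J.

-0.128 J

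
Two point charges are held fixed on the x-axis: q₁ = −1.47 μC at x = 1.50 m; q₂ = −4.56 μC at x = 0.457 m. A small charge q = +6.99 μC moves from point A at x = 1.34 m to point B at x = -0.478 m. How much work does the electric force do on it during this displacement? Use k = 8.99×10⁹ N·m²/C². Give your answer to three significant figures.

-0.549 J

The work done by the electric force is W_field = −ΔU = −q(V_B − V_A) = q(V_A − V_B).
At A: distances to the source charges are 0.160 m, 0.883 m; V_A = Σ kqᵢ/rᵢ = -1.29×10⁵ V.
At B: distances to the source charges are 1.98 m, 0.935 m; V_B = Σ kqᵢ/rᵢ = -5.05×10⁴ V.
ΔV = V_B − V_A = 7.85×10⁴ V.
W_field = −qΔV = −(6.99×10⁻⁶ C)(7.85×10⁴ V) = -0.549 J.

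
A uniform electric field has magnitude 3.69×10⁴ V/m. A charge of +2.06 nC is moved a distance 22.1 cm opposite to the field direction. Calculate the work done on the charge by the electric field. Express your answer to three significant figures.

The potential change for a displacement 22.1 cm opposite to the field direction is ΔV = +Ed = 8150 V.
W_field = −qΔV = -1.68×10⁻⁵ J.

-1.68×10⁻⁵ J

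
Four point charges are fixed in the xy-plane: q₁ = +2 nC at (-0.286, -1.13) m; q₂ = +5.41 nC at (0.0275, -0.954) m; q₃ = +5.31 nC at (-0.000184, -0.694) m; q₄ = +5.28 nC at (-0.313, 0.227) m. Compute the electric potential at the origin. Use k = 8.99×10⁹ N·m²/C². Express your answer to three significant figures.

The total potential is the scalar sum of each charge's contribution, V = Σ kqᵢ/rᵢ.
Distances from the field point to each charge: r₁ = 1.17 m, r₂ = 0.954 m, r₃ = 0.694 m, r₄ = 0.387 m.
V = k[(2.00×10⁻⁹)/(1.17) + (5.41×10⁻⁹)/(0.954) + (5.31×10⁻⁹)/(0.694) + (5.28×10⁻⁹)/(0.387)] = 258 V.

258 V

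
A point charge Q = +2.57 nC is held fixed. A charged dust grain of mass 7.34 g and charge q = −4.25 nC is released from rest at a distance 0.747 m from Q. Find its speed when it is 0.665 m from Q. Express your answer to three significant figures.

Only the electrostatic force acts, so mechanical energy is conserved: ½mv² = U₁ − U₂ = kQq(1/r₁ − 1/r₂).
U₁ − U₂ = (8.99×10⁹ N·m²/C²)(2.57×10⁻⁹ C)(-4.25×10⁻⁹ C)(1/0.747 − 1/0.665) = 1.62×10⁻⁸ J.
v = √(2·1.62×10⁻⁸/7.34×10⁻³) = 2.10×10⁻³ m/s.

2.10×10⁻³ m/s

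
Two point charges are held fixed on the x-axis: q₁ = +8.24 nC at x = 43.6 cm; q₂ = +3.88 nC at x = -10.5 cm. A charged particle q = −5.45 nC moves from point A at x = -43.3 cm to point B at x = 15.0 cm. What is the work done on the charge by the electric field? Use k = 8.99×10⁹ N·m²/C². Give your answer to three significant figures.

The work done by the electric force is W_field = −ΔU = −q(V_B − V_A) = q(V_A − V_B).
At A: distances to the source charges are 0.869 m, 0.328 m; V_A = Σ kqᵢ/rᵢ = 192 V.
At B: distances to the source charges are 0.286 m, 0.255 m; V_B = Σ kqᵢ/rᵢ = 396 V.
ΔV = V_B − V_A = 204 V.
W_field = −qΔV = −(-5.45×10⁻⁹ C)(204 V) = 1.11×10⁻⁶ J.

1.11×10⁻⁶ J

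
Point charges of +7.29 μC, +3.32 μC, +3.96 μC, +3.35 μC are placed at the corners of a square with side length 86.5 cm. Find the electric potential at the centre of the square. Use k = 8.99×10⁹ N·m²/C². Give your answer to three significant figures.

2.63×10⁵ V

The total potential is the scalar sum of each charge's contribution, V = Σ kqᵢ/rᵢ.
The distance from each corner to the centre is a√2/2 = 0.612 m.
V = k[(7.29×10⁻⁶)/(0.612) + (3.32×10⁻⁶)/(0.612) + (3.96×10⁻⁶)/(0.612) + (3.35×10⁻⁶)/(0.612)] = 2.63×10⁵ V.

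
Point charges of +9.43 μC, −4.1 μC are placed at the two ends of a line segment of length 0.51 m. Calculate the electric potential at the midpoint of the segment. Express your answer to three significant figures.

1.88×10⁵ V

The total potential is the scalar sum of each charge's contribution, V = Σ kqᵢ/rᵢ.
Each charge is 0.255 m from the midpoint.
V = k[(9.43×10⁻⁶)/(0.255) + (-4.10×10⁻⁶)/(0.255)] = 1.88×10⁵ V.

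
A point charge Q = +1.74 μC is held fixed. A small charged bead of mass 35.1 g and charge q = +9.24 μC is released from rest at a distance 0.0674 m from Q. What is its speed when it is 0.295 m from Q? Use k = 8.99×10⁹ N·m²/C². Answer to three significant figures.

Only the electrostatic force acts, so mechanical energy is conserved: ½mv² = U₁ − U₂ = kQq(1/r₁ − 1/r₂).
U₁ − U₂ = (8.99×10⁹ N·m²/C²)(1.74×10⁻⁶ C)(9.24×10⁻⁶ C)(1/0.0674 − 1/0.295) = 1.65 J.
v = √(2·1.65/0.0351) = 9.71 m/s.

9.71 m/s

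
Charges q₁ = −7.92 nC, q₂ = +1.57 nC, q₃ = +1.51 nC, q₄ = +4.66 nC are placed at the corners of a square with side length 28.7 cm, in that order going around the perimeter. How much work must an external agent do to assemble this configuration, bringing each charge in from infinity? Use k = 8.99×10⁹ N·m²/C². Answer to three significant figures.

-1.35×10⁻⁶ J

The assembly work is the sum of pairwise potential energies, U = Σ_{i<j} kqᵢqⱼ/rᵢⱼ.
The four side pairs have separation 0.287 m and the two diagonal pairs 0.406 m.
Summing all 6 pair terms gives U = -1.35×10⁻⁶ J.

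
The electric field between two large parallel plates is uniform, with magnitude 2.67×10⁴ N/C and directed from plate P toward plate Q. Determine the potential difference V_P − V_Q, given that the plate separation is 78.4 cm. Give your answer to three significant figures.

2.09×10⁴ V

In a uniform field, potential decreases in the direction of E: ΔV = −E·d for a displacement d parallel to E.
Going from Q to P is a displacement of 78.4 cm opposite to the field, so V_P − V_Q = +Ed = 2.09×10⁴ V.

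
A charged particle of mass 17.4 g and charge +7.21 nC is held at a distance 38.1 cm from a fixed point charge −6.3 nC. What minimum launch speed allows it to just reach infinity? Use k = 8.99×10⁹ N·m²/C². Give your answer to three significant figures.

0.0111 m/s

To just escape, total mechanical energy must reach zero at infinity: ½mv²_min + U = 0, so ½mv²_min = −U = |kQq|/r.
|U| = |kQq|/r = (8.99×10⁹ N·m²/C²)(6.30×10⁻⁹)(7.21×10⁻⁹)/(0.381) = 1.07×10⁻⁶ J.
v_min = √(2|U|/m) = √(2·1.07×10⁻⁶/0.0174) = 0.0111 m/s.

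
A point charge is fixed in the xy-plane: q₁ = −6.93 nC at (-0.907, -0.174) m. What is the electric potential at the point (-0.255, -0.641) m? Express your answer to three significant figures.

-77.7 V

The total potential is the scalar sum of each charge's contribution, V = Σ kqᵢ/rᵢ.
Distances from the field point to each charge: r₁ = 0.802 m.
V = k[(-6.93×10⁻⁹)/(0.802)] = -77.7 V.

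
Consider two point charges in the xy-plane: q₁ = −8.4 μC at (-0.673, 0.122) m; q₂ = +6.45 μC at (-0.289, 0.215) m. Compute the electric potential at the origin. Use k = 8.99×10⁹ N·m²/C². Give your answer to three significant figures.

The total potential is the scalar sum of each charge's contribution, V = Σ kqᵢ/rᵢ.
Distances from the field point to each charge: r₁ = 0.684 m, r₂ = 0.360 m.
V = k[(-8.40×10⁻⁶)/(0.684) + (6.45×10⁻⁶)/(0.360)] = 5.06×10⁴ V.

5.06×10⁴ V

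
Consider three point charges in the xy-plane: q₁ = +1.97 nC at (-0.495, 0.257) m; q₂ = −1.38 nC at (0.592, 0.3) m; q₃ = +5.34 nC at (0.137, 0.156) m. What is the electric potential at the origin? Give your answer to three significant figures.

244 V

Electric potential is a scalar, so the contributions from each charge add algebraically: V = Σ kqᵢ/rᵢ.
Distances from the field point to each charge: r₁ = 0.558 m, r₂ = 0.664 m, r₃ = 0.208 m.
V = k[(1.97×10⁻⁹)/(0.558) + (-1.38×10⁻⁹)/(0.664) + (5.34×10⁻⁹)/(0.208)] = 244 V.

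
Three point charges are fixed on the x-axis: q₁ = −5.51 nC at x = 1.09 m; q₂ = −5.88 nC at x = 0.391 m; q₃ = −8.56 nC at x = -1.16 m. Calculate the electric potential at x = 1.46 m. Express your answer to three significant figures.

-213 V

Electric potential is a scalar, so the contributions from each charge add algebraically: V = Σ kqᵢ/rᵢ.
Distances from the field point to each charge: r₁ = 0.370 m, r₂ = 1.07 m, r₃ = 2.62 m.
V = k[(-5.51×10⁻⁹)/(0.370) + (-5.88×10⁻⁹)/(1.07) + (-8.56×10⁻⁹)/(2.62)] = -213 V.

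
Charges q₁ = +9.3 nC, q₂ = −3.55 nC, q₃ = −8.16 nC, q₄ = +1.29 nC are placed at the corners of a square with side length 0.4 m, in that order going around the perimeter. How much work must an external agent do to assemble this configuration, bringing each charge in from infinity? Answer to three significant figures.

The work to assemble the configuration equals its total potential energy, U = Σ kqᵢqⱼ/rᵢⱼ over all pairs.
The four side pairs have separation 0.400 m and the two diagonal pairs 0.566 m.
Summing all 6 pair terms gives U = -1.34×10⁻⁶ J.

-1.34×10⁻⁶ J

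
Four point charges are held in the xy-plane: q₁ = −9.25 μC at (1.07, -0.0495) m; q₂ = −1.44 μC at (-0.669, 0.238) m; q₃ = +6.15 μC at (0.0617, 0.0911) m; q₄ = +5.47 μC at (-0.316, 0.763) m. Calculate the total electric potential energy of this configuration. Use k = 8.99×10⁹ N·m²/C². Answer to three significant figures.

The work to assemble the configuration equals its total potential energy, U = Σ kqᵢqⱼ/rᵢⱼ over all pairs.
Pair separations: r₁₂ = 1.76 m, r₁₃ = 1.02 m, r₁₄ = 1.61 m, r₂₃ = 0.745 m, r₂₄ = 0.633 m, r₃₄ = 0.771 m.
Summing all 6 pair terms gives U = -0.544 J.

-0.544 J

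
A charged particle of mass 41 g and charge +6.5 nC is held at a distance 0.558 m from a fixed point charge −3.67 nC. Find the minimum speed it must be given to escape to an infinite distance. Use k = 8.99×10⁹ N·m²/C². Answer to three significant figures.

To just escape, total mechanical energy must reach zero at infinity: ½mv²_min + U = 0, so ½mv²_min = −U = |kQq|/r.
|U| = |kQq|/r = (8.99×10⁹ N·m²/C²)(3.67×10⁻⁹)(6.50×10⁻⁹)/(0.558) = 3.84×10⁻⁷ J.
v_min = √(2|U|/m) = √(2·3.84×10⁻⁷/0.0410) = 4.33×10⁻³ m/s.

4.33×10⁻³ m/s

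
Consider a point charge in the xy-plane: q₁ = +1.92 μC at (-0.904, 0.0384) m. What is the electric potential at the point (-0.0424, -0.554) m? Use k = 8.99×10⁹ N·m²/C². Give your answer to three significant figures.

Electric potential is a scalar, so the contributions from each charge add algebraically: V = Σ kqᵢ/rᵢ.
Distances from the field point to each charge: r₁ = 1.05 m.
V = k[(1.92×10⁻⁶)/(1.05)] = 1.65×10⁴ V.

1.65×10⁴ V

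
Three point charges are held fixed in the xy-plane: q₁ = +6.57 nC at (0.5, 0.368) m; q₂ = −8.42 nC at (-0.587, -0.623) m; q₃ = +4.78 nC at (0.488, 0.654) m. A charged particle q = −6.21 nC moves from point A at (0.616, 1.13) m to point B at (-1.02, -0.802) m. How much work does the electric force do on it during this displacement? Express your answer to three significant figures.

The work done by the electric force is W_field = −ΔU = −q(V_B − V_A) = q(V_A − V_B).
At A: distances to the source charges are 0.771 m, 2.13 m, 0.493 m; V_A = Σ kqᵢ/rᵢ = 128 V.
At B: distances to the source charges are 1.92 m, 0.469 m, 2.10 m; V_B = Σ kqᵢ/rᵢ = -110 V.
ΔV = V_B − V_A = -238 V.
W_field = −qΔV = −(-6.21×10⁻⁹ C)(-238 V) = -1.48×10⁻⁶ J.

-1.48×10⁻⁶ J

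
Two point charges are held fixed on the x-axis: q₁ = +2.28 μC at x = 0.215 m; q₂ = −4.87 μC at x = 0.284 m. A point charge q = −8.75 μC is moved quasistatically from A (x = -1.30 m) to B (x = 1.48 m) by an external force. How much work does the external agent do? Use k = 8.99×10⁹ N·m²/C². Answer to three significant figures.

For quasistatic motion the external work equals the change in potential energy: W_ext = qΔV = q(V_B − V_A).
At A: distances to the source charges are 1.52 m, 1.58 m; V_A = Σ kqᵢ/rᵢ = -1.41×10⁴ V.
At B: distances to the source charges are 1.26 m, 1.20 m; V_B = Σ kqᵢ/rᵢ = -2.04×10⁴ V.
ΔV = V_B − V_A = -6290 V.
W_ext = qΔV = (-8.75×10⁻⁶ C)(-6290 V) = 0.0551 J.

0.0551 J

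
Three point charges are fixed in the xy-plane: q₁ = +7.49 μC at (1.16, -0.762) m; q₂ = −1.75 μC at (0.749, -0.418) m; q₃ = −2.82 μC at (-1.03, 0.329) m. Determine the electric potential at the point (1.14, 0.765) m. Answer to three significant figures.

2.00×10⁴ V

Electric potential is a scalar, so the contributions from each charge add algebraically: V = Σ kqᵢ/rᵢ.
Distances from the field point to each charge: r₁ = 1.53 m, r₂ = 1.25 m, r₃ = 2.21 m.
V = k[(7.49×10⁻⁶)/(1.53) + (-1.75×10⁻⁶)/(1.25) + (-2.82×10⁻⁶)/(2.21)] = 2.00×10⁴ V.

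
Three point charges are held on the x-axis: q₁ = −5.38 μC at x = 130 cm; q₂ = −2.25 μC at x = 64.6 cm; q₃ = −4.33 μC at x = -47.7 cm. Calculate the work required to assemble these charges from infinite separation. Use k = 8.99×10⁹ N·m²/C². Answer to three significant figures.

0.362 J

The assembly work is the sum of pairwise potential energies, U = Σ_{i<j} kqᵢqⱼ/rᵢⱼ.
Pair separations: r₁₂ = 0.654 m, r₁₃ = 1.78 m, r₂₃ = 1.12 m.
U = (0.166) + (0.118) + (0.0780) = 0.362 J.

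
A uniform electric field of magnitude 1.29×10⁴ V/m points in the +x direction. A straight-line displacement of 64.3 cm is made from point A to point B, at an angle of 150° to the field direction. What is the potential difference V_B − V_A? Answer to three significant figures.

7180 V

Only the component of displacement along E changes the potential: ΔV = −E·d·cosθ.
ΔV = −(1.29×10⁴ V/m)(0.643 m)cos150° = 7180 V.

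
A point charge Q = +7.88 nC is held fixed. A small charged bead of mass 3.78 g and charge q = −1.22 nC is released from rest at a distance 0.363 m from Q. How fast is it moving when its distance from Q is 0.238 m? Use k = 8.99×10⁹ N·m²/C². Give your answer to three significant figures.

8.13×10⁻³ m/s

Only the electrostatic force acts, so mechanical energy is conserved: ½mv² = U₁ − U₂ = kQq(1/r₁ − 1/r₂).
U₁ − U₂ = (8.99×10⁹ N·m²/C²)(7.88×10⁻⁹ C)(-1.22×10⁻⁹ C)(1/0.363 − 1/0.238) = 1.25×10⁻⁷ J.
v = √(2·1.25×10⁻⁷/3.78×10⁻³) = 8.13×10⁻³ m/s.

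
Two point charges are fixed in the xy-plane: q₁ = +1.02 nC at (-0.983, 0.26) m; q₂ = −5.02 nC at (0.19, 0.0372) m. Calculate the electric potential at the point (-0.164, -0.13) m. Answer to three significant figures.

-105 V

Electric potential is a scalar, so the contributions from each charge add algebraically: V = Σ kqᵢ/rᵢ.
Distances from the field point to each charge: r₁ = 0.907 m, r₂ = 0.391 m.
V = k[(1.02×10⁻⁹)/(0.907) + (-5.02×10⁻⁹)/(0.391)] = -105 V.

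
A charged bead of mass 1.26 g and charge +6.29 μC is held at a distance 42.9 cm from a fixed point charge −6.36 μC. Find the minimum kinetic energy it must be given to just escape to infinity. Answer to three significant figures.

To just escape, total mechanical energy must reach zero at infinity: ½mv²_min + U = 0, so ½mv²_min = −U = |kQq|/r.
|U| = |kQq|/r = (8.99×10⁹ N·m²/C²)(6.36×10⁻⁶)(6.29×10⁻⁶)/(0.429) = 0.838 J.

0.838 J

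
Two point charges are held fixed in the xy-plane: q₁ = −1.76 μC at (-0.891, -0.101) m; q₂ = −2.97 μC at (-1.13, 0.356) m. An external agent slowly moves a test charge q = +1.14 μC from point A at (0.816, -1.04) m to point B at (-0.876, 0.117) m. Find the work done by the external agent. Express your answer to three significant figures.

For quasistatic motion the external work equals the change in potential energy: W_ext = qΔV = q(V_B − V_A).
At A: distances to the source charges are 1.95 m, 2.39 m; V_A = Σ kqᵢ/rᵢ = -1.93×10⁴ V.
At B: distances to the source charges are 0.219 m, 0.349 m; V_B = Σ kqᵢ/rᵢ = -1.49×10⁵ V.
ΔV = V_B − V_A = -1.30×10⁵ V.
W_ext = qΔV = (1.14×10⁻⁶ C)(-1.30×10⁵ V) = -0.148 J.

-0.148 J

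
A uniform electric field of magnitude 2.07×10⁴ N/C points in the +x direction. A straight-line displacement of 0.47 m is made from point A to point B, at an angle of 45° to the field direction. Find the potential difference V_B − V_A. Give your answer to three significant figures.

Only the component of displacement along E changes the potential: ΔV = −E·d·cosθ.
ΔV = −(2.07×10⁴ V/m)(0.470 m)cos45° = -6880 V.

-6880 V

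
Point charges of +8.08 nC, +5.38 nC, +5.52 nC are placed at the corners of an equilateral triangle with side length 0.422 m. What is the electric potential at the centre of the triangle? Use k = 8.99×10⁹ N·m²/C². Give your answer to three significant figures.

700 V

The total potential is the scalar sum of each charge's contribution, V = Σ kqᵢ/rᵢ.
The distance from each vertex to the centroid is a/√3 = 0.244 m.
V = k[(8.08×10⁻⁹)/(0.244) + (5.38×10⁻⁹)/(0.244) + (5.52×10⁻⁹)/(0.244)] = 700 V.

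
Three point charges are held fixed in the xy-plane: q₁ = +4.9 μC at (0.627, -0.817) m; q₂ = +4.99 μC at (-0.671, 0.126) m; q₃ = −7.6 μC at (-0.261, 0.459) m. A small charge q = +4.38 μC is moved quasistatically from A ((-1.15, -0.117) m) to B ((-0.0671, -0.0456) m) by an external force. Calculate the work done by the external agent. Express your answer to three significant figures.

-0.239 J

For quasistatic motion the external work equals the change in potential energy: W_ext = qΔV = q(V_B − V_A).
At A: distances to the source charges are 1.91 m, 0.537 m, 1.06 m; V_A = Σ kqᵢ/rᵢ = 4.21×10⁴ V.
At B: distances to the source charges are 1.04 m, 0.628 m, 0.541 m; V_B = Σ kqᵢ/rᵢ = -1.25×10⁴ V.
ΔV = V_B − V_A = -5.46×10⁴ V.
W_ext = qΔV = (4.38×10⁻⁶ C)(-5.46×10⁴ V) = -0.239 J.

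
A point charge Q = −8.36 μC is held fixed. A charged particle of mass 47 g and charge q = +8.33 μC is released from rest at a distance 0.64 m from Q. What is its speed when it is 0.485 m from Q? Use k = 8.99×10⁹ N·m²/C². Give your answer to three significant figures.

Only the electrostatic force acts, so mechanical energy is conserved: ½mv² = U₁ − U₂ = kQq(1/r₁ − 1/r₂).
U₁ − U₂ = (8.99×10⁹ N·m²/C²)(-8.36×10⁻⁶ C)(8.33×10⁻⁶ C)(1/0.640 − 1/0.485) = 0.313 J.
v = √(2·0.313/0.0470) = 3.65 m/s.

3.65 m/s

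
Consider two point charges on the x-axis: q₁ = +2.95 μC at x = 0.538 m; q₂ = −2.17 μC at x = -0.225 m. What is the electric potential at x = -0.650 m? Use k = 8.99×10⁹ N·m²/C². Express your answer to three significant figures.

-2.36×10⁴ V

The total potential is the scalar sum of each charge's contribution, V = Σ kqᵢ/rᵢ.
Distances from the field point to each charge: r₁ = 1.19 m, r₂ = 0.425 m.
V = k[(2.95×10⁻⁶)/(1.19) + (-2.17×10⁻⁶)/(0.425)] = -2.36×10⁴ V.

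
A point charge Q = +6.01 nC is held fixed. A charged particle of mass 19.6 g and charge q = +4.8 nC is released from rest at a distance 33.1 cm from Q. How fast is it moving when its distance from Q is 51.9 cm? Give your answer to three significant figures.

5.38×10⁻³ m/s

Only the electrostatic force acts, so mechanical energy is conserved: ½mv² = U₁ − U₂ = kQq(1/r₁ − 1/r₂).
U₁ − U₂ = (8.99×10⁹ N·m²/C²)(6.01×10⁻⁹ C)(4.80×10⁻⁹ C)(1/0.331 − 1/0.519) = 2.84×10⁻⁷ J.
v = √(2·2.84×10⁻⁷/0.0196) = 5.38×10⁻³ m/s.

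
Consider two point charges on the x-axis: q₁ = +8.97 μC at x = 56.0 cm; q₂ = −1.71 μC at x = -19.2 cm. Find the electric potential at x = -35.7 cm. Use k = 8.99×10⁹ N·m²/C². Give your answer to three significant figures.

Electric potential is a scalar, so the contributions from each charge add algebraically: V = Σ kqᵢ/rᵢ.
Distances from the field point to each charge: r₁ = 0.917 m, r₂ = 0.165 m.
V = k[(8.97×10⁻⁶)/(0.917) + (-1.71×10⁻⁶)/(0.165)] = -5230 V.

-5230 V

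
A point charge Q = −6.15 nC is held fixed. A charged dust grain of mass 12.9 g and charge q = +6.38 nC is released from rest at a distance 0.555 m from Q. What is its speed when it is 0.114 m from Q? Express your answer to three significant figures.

0.0195 m/s

Only the electrostatic force acts, so mechanical energy is conserved: ½mv² = U₁ − U₂ = kQq(1/r₁ − 1/r₂).
U₁ − U₂ = (8.99×10⁹ N·m²/C²)(-6.15×10⁻⁹ C)(6.38×10⁻⁹ C)(1/0.555 − 1/0.114) = 2.46×10⁻⁶ J.
v = √(2·2.46×10⁻⁶/0.0129) = 0.0195 m/s.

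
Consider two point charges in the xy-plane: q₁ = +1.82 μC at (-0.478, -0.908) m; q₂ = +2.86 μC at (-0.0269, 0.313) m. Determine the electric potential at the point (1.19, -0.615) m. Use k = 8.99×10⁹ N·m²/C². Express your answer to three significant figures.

2.65×10⁴ V

The total potential is the scalar sum of each charge's contribution, V = Σ kqᵢ/rᵢ.
Distances from the field point to each charge: r₁ = 1.69 m, r₂ = 1.53 m.
V = k[(1.82×10⁻⁶)/(1.69) + (2.86×10⁻⁶)/(1.53)] = 2.65×10⁴ V.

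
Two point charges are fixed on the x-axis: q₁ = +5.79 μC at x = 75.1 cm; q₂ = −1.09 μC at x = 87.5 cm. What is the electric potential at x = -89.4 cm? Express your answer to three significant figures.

2.61×10⁴ V

The total potential is the scalar sum of each charge's contribution, V = Σ kqᵢ/rᵢ.
Distances from the field point to each charge: r₁ = 1.65 m, r₂ = 1.77 m.
V = k[(5.79×10⁻⁶)/(1.65) + (-1.09×10⁻⁶)/(1.77)] = 2.61×10⁴ V.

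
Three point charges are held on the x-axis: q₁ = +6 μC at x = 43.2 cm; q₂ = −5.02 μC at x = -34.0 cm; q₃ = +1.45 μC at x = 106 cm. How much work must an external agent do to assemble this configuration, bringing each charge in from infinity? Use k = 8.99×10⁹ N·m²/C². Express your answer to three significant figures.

The work to assemble the configuration equals its total potential energy, U = Σ kqᵢqⱼ/rᵢⱼ over all pairs.
Pair separations: r₁₂ = 0.772 m, r₁₃ = 0.628 m, r₂₃ = 1.40 m.
U = (-0.351) + (0.125) + (-0.0467) = -0.273 J.

-0.273 J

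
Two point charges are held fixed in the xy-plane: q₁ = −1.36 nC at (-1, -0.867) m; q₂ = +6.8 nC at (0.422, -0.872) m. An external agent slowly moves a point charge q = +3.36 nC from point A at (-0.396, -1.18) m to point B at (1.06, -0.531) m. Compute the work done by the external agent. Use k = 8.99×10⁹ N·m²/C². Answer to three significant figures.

For quasistatic motion the external work equals the change in potential energy: W_ext = qΔV = q(V_B − V_A).
At A: distances to the source charges are 0.680 m, 0.874 m; V_A = Σ kqᵢ/rᵢ = 52.0 V.
At B: distances to the source charges are 2.09 m, 0.723 m; V_B = Σ kqᵢ/rᵢ = 78.6 V.
ΔV = V_B − V_A = 26.7 V.
W_ext = qΔV = (3.36×10⁻⁹ C)(26.7 V) = 8.96×10⁻⁸ J.

8.96×10⁻⁸ J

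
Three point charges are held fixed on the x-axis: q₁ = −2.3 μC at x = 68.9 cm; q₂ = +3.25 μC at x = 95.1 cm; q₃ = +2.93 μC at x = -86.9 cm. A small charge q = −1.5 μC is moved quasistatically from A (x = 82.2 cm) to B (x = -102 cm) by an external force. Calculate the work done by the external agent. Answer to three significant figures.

-0.136 J

For quasistatic motion the external work equals the change in potential energy: W_ext = qΔV = q(V_B − V_A).
At A: distances to the source charges are 0.133 m, 0.129 m, 1.69 m; V_A = Σ kqᵢ/rᵢ = 8.66×10⁴ V.
At B: distances to the source charges are 1.71 m, 1.97 m, 0.151 m; V_B = Σ kqᵢ/rᵢ = 1.77×10⁵ V.
ΔV = V_B − V_A = 9.06×10⁴ V.
W_ext = qΔV = (-1.50×10⁻⁶ C)(9.06×10⁴ V) = -0.136 J.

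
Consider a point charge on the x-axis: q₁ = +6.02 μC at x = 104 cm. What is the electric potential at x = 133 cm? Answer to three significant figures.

1.87×10⁵ V

The total potential is the scalar sum of each charge's contribution, V = Σ kqᵢ/rᵢ.
V = k[(6.02×10⁻⁶)/(0.290)] = 1.87×10⁵ V.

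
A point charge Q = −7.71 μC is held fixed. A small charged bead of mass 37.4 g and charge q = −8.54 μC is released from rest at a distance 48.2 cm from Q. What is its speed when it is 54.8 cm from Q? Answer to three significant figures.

Only the electrostatic force acts, so mechanical energy is conserved: ½mv² = U₁ − U₂ = kQq(1/r₁ − 1/r₂).
U₁ − U₂ = (8.99×10⁹ N·m²/C²)(-7.71×10⁻⁶ C)(-8.54×10⁻⁶ C)(1/0.482 − 1/0.548) = 0.148 J.
v = √(2·0.148/0.0374) = 2.81 m/s.

2.81 m/s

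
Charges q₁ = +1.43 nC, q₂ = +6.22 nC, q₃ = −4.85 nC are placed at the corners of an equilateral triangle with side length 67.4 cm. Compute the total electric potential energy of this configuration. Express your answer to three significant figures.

The work to assemble the configuration equals its total potential energy, U = Σ kqᵢqⱼ/rᵢⱼ over all pairs.
All three pair separations equal the side length, 0.674 m.
U = (1.19×10⁻⁷) + (-9.25×10⁻⁸) + (-4.02×10⁻⁷) = -3.76×10⁻⁷ J.

-3.76×10⁻⁷ J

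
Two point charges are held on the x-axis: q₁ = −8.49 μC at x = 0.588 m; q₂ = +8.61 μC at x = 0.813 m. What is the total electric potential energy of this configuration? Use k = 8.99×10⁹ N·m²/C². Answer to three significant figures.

-2.92 J

The assembly work is the sum of pairwise potential energies, U = Σ_{i<j} kqᵢqⱼ/rᵢⱼ.
Pair separations: r₁₂ = 0.225 m.
U = (-2.92) = -2.92 J.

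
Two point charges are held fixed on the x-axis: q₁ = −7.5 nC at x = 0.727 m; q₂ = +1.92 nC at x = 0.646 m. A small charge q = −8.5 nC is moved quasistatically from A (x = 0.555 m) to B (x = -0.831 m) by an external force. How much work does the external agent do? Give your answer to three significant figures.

-1.45×10⁻⁶ J

For quasistatic motion the external work equals the change in potential energy: W_ext = qΔV = q(V_B − V_A).
At A: distances to the source charges are 0.172 m, 0.0910 m; V_A = Σ kqᵢ/rᵢ = -202 V.
At B: distances to the source charges are 1.56 m, 1.48 m; V_B = Σ kqᵢ/rᵢ = -31.6 V.
ΔV = V_B − V_A = 171 V.
W_ext = qΔV = (-8.50×10⁻⁹ C)(171 V) = -1.45×10⁻⁶ J.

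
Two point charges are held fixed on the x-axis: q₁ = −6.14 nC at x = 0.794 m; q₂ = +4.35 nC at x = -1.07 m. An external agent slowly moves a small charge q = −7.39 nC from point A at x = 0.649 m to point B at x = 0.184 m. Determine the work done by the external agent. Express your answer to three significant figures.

For quasistatic motion the external work equals the change in potential energy: W_ext = qΔV = q(V_B − V_A).
At A: distances to the source charges are 0.145 m, 1.72 m; V_A = Σ kqᵢ/rᵢ = -358 V.
At B: distances to the source charges are 0.610 m, 1.25 m; V_B = Σ kqᵢ/rᵢ = -59.3 V.
ΔV = V_B − V_A = 299 V.
W_ext = qΔV = (-7.39×10⁻⁹ C)(299 V) = -2.21×10⁻⁶ J.

-2.21×10⁻⁶ J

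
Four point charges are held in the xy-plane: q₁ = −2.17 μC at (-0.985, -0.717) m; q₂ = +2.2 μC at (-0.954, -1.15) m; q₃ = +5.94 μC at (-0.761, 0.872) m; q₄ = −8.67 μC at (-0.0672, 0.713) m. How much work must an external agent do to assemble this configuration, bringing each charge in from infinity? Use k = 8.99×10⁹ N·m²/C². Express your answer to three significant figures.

-0.747 J

The assembly work is the sum of pairwise potential energies, U = Σ_{i<j} kqᵢqⱼ/rᵢⱼ.
Pair separations: r₁₂ = 0.434 m, r₁₃ = 1.60 m, r₁₄ = 1.70 m, r₂₃ = 2.03 m, r₂₄ = 2.06 m, r₃₄ = 0.712 m.
Summing all 6 pair terms gives U = -0.747 J.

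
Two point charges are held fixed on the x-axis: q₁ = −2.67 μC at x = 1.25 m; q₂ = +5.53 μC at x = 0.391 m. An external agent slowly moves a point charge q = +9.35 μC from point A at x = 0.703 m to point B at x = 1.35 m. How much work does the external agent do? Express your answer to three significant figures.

For quasistatic motion the external work equals the change in potential energy: W_ext = qΔV = q(V_B − V_A).
At A: distances to the source charges are 0.547 m, 0.312 m; V_A = Σ kqᵢ/rᵢ = 1.15×10⁵ V.
At B: distances to the source charges are 0.100 m, 0.959 m; V_B = Σ kqᵢ/rᵢ = -1.88×10⁵ V.
ΔV = V_B − V_A = -3.04×10⁵ V.
W_ext = qΔV = (9.35×10⁻⁶ C)(-3.04×10⁵ V) = -2.84 J.

-2.84 J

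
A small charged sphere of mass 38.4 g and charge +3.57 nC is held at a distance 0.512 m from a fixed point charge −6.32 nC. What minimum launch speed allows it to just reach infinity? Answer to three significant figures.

To just escape, total mechanical energy must reach zero at infinity: ½mv²_min + U = 0, so ½mv²_min = −U = |kQq|/r.
|U| = |kQq|/r = (8.99×10⁹ N·m²/C²)(6.32×10⁻⁹)(3.57×10⁻⁹)/(0.512) = 3.96×10⁻⁷ J.
v_min = √(2|U|/m) = √(2·3.96×10⁻⁷/0.0384) = 4.54×10⁻³ m/s.

4.54×10⁻³ m/s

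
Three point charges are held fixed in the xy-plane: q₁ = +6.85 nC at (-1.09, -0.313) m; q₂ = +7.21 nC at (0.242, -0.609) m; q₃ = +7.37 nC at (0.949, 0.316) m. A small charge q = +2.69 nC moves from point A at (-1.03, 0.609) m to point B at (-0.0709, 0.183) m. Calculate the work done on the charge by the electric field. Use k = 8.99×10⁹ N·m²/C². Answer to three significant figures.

-1.57×10⁻⁷ J

The work done by the electric force is W_field = −ΔU = −q(V_B − V_A) = q(V_A − V_B).
At A: distances to the source charges are 0.924 m, 1.76 m, 2.00 m; V_A = Σ kqᵢ/rᵢ = 137 V.
At B: distances to the source charges are 1.13 m, 0.852 m, 1.03 m; V_B = Σ kqᵢ/rᵢ = 195 V.
ΔV = V_B − V_A = 58.3 V.
W_field = −qΔV = −(2.69×10⁻⁹ C)(58.3 V) = -1.57×10⁻⁷ J.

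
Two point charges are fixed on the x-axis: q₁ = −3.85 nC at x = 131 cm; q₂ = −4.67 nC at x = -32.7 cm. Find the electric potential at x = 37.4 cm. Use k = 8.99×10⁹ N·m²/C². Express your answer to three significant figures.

-96.9 V

Electric potential is a scalar, so the contributions from each charge add algebraically: V = Σ kqᵢ/rᵢ.
Distances from the field point to each charge: r₁ = 0.936 m, r₂ = 0.701 m.
V = k[(-3.85×10⁻⁹)/(0.936) + (-4.67×10⁻⁹)/(0.701)] = -96.9 V.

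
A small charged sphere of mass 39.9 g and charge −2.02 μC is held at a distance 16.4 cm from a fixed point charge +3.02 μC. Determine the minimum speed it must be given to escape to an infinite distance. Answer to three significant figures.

4.09 m/s

To just escape, total mechanical energy must reach zero at infinity: ½mv²_min + U = 0, so ½mv²_min = −U = |kQq|/r.
|U| = |kQq|/r = (8.99×10⁹ N·m²/C²)(3.02×10⁻⁶)(2.02×10⁻⁶)/(0.164) = 0.334 J.
v_min = √(2|U|/m) = √(2·0.334/0.0399) = 4.09 m/s.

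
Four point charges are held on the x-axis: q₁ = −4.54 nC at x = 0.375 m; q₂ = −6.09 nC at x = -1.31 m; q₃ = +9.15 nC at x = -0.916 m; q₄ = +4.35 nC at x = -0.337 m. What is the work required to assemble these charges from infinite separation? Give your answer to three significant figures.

The assembly work is the sum of pairwise potential energies, U = Σ_{i<j} kqᵢqⱼ/rᵢⱼ.
Pair separations: r₁₂ = 1.69 m, r₁₃ = 1.29 m, r₁₄ = 0.712 m, r₂₃ = 0.394 m, r₂₄ = 0.973 m, r₃₄ = 0.579 m.
Summing all 6 pair terms gives U = -1.29×10⁻⁶ J.

-1.29×10⁻⁶ J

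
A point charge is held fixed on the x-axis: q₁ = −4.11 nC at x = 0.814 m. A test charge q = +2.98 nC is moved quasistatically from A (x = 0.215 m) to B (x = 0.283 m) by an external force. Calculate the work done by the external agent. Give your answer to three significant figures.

For quasistatic motion the external work equals the change in potential energy: W_ext = qΔV = q(V_B − V_A).
At A: distance to the source charge is 0.599 m; V_A = kq₁/r = -61.7 V.
At B: distance to the source charge is 0.531 m; V_B = kq₁/r = -69.6 V.
ΔV = V_B − V_A = -7.90 V.
W_ext = qΔV = (2.98×10⁻⁹ C)(-7.90 V) = -2.35×10⁻⁸ J.

-2.35×10⁻⁸ J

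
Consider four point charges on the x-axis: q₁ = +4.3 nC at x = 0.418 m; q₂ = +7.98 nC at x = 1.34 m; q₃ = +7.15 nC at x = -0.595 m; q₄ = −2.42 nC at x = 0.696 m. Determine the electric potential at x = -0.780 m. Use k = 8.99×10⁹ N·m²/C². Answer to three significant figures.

Electric potential is a scalar, so the contributions from each charge add algebraically: V = Σ kqᵢ/rᵢ.
Distances from the field point to each charge: r₁ = 1.20 m, r₂ = 2.12 m, r₃ = 0.185 m, r₄ = 1.48 m.
V = k[(4.30×10⁻⁹)/(1.20) + (7.98×10⁻⁹)/(2.12) + (7.15×10⁻⁹)/(0.185) + (-2.42×10⁻⁹)/(1.48)] = 399 V.

399 V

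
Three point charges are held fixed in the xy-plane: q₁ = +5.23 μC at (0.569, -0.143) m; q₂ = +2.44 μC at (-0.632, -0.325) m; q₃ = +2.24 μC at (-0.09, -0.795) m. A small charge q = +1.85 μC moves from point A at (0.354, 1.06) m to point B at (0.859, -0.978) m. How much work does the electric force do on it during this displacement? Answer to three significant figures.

The work done by the electric force is W_field = −ΔU = −q(V_B − V_A) = q(V_A − V_B).
At A: distances to the source charges are 1.22 m, 1.70 m, 1.91 m; V_A = Σ kqᵢ/rᵢ = 6.19×10⁴ V.
At B: distances to the source charges are 0.884 m, 1.63 m, 0.966 m; V_B = Σ kqᵢ/rᵢ = 8.75×10⁴ V.
ΔV = V_B − V_A = 2.56×10⁴ V.
W_field = −qΔV = −(1.85×10⁻⁶ C)(2.56×10⁴ V) = -0.0473 J.

-0.0473 J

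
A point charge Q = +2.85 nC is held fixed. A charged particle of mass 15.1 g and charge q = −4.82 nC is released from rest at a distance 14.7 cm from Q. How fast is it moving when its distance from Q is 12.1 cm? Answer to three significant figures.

Only the electrostatic force acts, so mechanical energy is conserved: ½mv² = U₁ − U₂ = kQq(1/r₁ − 1/r₂).
U₁ − U₂ = (8.99×10⁹ N·m²/C²)(2.85×10⁻⁹ C)(-4.82×10⁻⁹ C)(1/0.147 − 1/0.121) = 1.81×10⁻⁷ J.
v = √(2·1.81×10⁻⁷/0.0151) = 4.89×10⁻³ m/s.

4.89×10⁻³ m/s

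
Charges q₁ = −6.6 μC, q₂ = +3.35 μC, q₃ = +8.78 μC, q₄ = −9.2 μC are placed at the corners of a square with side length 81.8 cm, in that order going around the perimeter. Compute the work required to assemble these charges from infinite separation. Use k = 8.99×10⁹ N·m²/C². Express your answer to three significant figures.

-0.830 J

The assembly work is the sum of pairwise potential energies, U = Σ_{i<j} kqᵢqⱼ/rᵢⱼ.
The four side pairs have separation 0.818 m and the two diagonal pairs 1.16 m.
Summing all 6 pair terms gives U = -0.830 J.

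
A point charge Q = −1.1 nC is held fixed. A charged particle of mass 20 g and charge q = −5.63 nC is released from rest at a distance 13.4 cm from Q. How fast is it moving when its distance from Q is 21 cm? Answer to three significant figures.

3.88×10⁻³ m/s

Only the electrostatic force acts, so mechanical energy is conserved: ½mv² = U₁ − U₂ = kQq(1/r₁ − 1/r₂).
U₁ − U₂ = (8.99×10⁹ N·m²/C²)(-1.10×10⁻⁹ C)(-5.63×10⁻⁹ C)(1/0.134 − 1/0.210) = 1.50×10⁻⁷ J.
v = √(2·1.50×10⁻⁷/0.0200) = 3.88×10⁻³ m/s.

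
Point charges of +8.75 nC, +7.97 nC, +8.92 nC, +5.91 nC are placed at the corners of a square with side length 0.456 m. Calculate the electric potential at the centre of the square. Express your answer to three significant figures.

The total potential is the scalar sum of each charge's contribution, V = Σ kqᵢ/rᵢ.
The distance from each corner to the centre is a√2/2 = 0.322 m.
V = k[(8.75×10⁻⁹)/(0.322) + (7.97×10⁻⁹)/(0.322) + (8.92×10⁻⁹)/(0.322) + (5.91×10⁻⁹)/(0.322)] = 880 V.

880 V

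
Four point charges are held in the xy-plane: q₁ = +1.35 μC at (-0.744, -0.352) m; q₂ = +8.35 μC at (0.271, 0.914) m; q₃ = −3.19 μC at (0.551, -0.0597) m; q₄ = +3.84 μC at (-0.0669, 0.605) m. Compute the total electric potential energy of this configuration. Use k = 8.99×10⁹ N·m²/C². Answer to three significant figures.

0.345 J

The work to assemble the configuration equals its total potential energy, U = Σ kqᵢqⱼ/rᵢⱼ over all pairs.
Pair separations: r₁₂ = 1.62 m, r₁₃ = 1.33 m, r₁₄ = 1.17 m, r₂₃ = 1.01 m, r₂₄ = 0.458 m, r₃₄ = 0.908 m.
Summing all 6 pair terms gives U = 0.345 J.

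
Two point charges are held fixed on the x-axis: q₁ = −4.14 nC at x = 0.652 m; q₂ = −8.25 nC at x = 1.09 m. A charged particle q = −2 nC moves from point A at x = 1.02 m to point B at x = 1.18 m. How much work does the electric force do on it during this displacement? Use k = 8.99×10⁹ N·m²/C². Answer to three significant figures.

5.32×10⁻⁷ J

The work done by the electric force is W_field = −ΔU = −q(V_B − V_A) = q(V_A − V_B).
At A: distances to the source charges are 0.368 m, 0.0700 m; V_A = Σ kqᵢ/rᵢ = -1160 V.
At B: distances to the source charges are 0.528 m, 0.0900 m; V_B = Σ kqᵢ/rᵢ = -895 V.
ΔV = V_B − V_A = 266 V.
W_field = −qΔV = −(-2.00×10⁻⁹ C)(266 V) = 5.32×10⁻⁷ J.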